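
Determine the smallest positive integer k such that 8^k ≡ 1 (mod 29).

The order of 8 must divide φ(29) = 29 − 1 = 28 = 2^2 · 7.
Divisors of 28: 1, 2, 4, 7, 14, 28.
Check 8^d mod 29 for each divisor in increasing order:
8^1 ≡ 8
8^2 ≡ 6
8^4 ≡ 7
8^7 ≡ 17
8^14 ≡ 28
8^28 ≡ 1
So ord_29(8) = 28.

28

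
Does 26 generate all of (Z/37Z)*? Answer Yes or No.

φ(37) = 37 − 1 = 36 = 2^2 · 3^2.
26 is a primitive root mod 37 iff 26^(φ(37)/q) ≢ 1 for every prime q | φ(37), i.e. q ∈ {2, 3}.
26^18 ≡ 1 (mod 37)  [q = 2: ≡ 1 ✗]
26^12 ≡ 1 (mod 37)  [q = 3: ≡ 1 ✗]
The check at q = 2 fails, so 26 generates a proper subgroup.

No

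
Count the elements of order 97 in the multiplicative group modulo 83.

0

φ(83) = 83 − 1 = 82 = 2 · 41.
Since (Z/83Z)^× is cyclic of order 82, the number of elements of order d is φ(d) when d | 82 and 0 otherwise.
Here 82 is not a multiple of 97, so there are no elements of order 97.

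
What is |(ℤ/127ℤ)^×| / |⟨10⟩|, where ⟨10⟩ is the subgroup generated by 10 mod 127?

3

By Lagrange's theorem, ord_127(10) divides φ(127) = 127 − 1 = 126 = 2 · 3^2 · 7.
Divisors of 126: 1, 2, 3, 6, 7, 9, 14, 18, 21, 42, 63, 126.
Evaluate successive powers at the divisors of 126:
10^1 ≡ 10 (mod 127)
10^2 ≡ 100 (mod 127)
10^3 ≡ 111 (mod 127)
10^6 ≡ 2 (mod 127)
10^7 ≡ 20 (mod 127)
10^9 ≡ 95 (mod 127)
10^14 ≡ 19 (mod 127)
10^18 ≡ 8 (mod 127)
10^21 ≡ 126 (mod 127)
10^42 ≡ 1 (mod 127) ✓
So ord_127(10) = 42, hence |⟨10⟩| = 42.
[(Z/127Z)^× : ⟨10⟩] = 126/42 = 3.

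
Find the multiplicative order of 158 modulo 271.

27

ord(158) | φ(271) = 271 − 1 = 270 = 2 · 3^3 · 5.
Divisors of 270: 1, 2, 3, 5, 6, 9, 10, 15, 18, 27, 30, 45, 54, 90, 135, 270.
Test each divisor d:
158^1 ≡ 158 (mod 271)
158^2 ≡ 32 (mod 271)
158^3 ≡ 178 (mod 271)
158^5 ≡ 5 (mod 271)
158^6 ≡ 248 (mod 271)
158^9 ≡ 242 (mod 271)
158^10 ≡ 25 (mod 271)
158^15 ≡ 125 (mod 271)
158^18 ≡ 28 (mod 271)
158^27 ≡ 1 (mod 271) ✓
Therefore the multiplicative order of 158 modulo 271 is 27.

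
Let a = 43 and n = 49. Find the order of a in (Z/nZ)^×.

Since 43 ∈ (Z/49Z)^×, its order divides φ(49) = φ(7^2) = 7·(7−1) = 42 = 2 · 3 · 7.
Divisors of 42: 1, 2, 3, 6, 7, 14, 21, 42.
Test each divisor d:
43^1 ≡ 43
43^2 ≡ 36
43^3 ≡ 29
43^6 ≡ 8
43^7 ≡ 1
Therefore the multiplicative order of 43 modulo 49 is 7.

7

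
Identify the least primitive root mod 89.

3

φ(89) = 89 − 1 = 88 = 2^3 · 11.
Test candidates g = 2, 3, … against the prime factors q ∈ {2, 11} of φ(89): g is a generator iff g^(88/q) ≢ 1 for every such q.
g = 2: 2^44 ≡ 1 — hits 1, so not a primitive root.
g = 3: 3^44 ≡ 88; 3^8 ≡ 64 — none is 1, so 3 is a primitive root.
So 3 is the smallest generator of (Z/89Z)^×.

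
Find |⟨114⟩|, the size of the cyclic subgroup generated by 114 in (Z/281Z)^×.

ord(114) | φ(281) = 281 − 1 = 280 = 2^3 · 5 · 7.
Divisors of 280: 1, 2, 4, 5, 7, 8, 10, 14, 20, 28, 35, 40, 56, 70, 140, 280.
Evaluate successive powers at the divisors of 280:
114^1 ≡ 114 (mod 281)
114^2 ≡ 70 (mod 281)
114^4 ≡ 123 (mod 281)
114^5 ≡ 253 (mod 281)
114^7 ≡ 7 (mod 281)
114^8 ≡ 236 (mod 281)
114^10 ≡ 222 (mod 281)
114^14 ≡ 49 (mod 281)
114^20 ≡ 109 (mod 281)
114^28 ≡ 153 (mod 281)
114^35 ≡ 228 (mod 281)
114^40 ≡ 79 (mod 281)
114^56 ≡ 86 (mod 281)
114^70 ≡ 280 (mod 281)
114^140 ≡ 1 (mod 281) ✓
So ord_281(114) = 140.

140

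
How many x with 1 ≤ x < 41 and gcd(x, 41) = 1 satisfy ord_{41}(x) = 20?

8

φ(41) = 41 − 1 = 40 = 2^3 · 5.
In a cyclic group of order 40, there are φ(d) elements of order d for each divisor d of 40, and zero for non-divisors.
20 = 2^2 · 5 divides 40, and φ(20) = 8.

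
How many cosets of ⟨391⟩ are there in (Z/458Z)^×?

Since 391 ∈ (Z/458Z)^×, its order divides φ(458) = φ(2)·φ(229) = 1·228 = 228 = 2^2 · 3 · 19.
Divisors of 228: 1, 2, 3, 4, 6, 12, 19, 38, 57, 76, 114, 228.
Evaluate successive powers at the divisors of 228:
391^1 ≡ 391 (mod 458)
391^2 ≡ 367 (mod 458)
391^3 ≡ 143 (mod 458)
391^4 ≡ 37 (mod 458)
391^6 ≡ 297 (mod 458)
391^12 ≡ 273 (mod 458)
391^19 ≡ 369 (mod 458)
391^38 ≡ 135 (mod 458)
391^57 ≡ 351 (mod 458)
391^76 ≡ 363 (mod 458)
391^114 ≡ 457 (mod 458)
391^228 ≡ 1 (mod 458) ✓
So ord_458(391) = 228, hence |⟨391⟩| = 228.
The index is φ(458) / ord(391) = 228 / 228 = 1.

1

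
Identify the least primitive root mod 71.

7

φ(71) = 71 − 1 = 70 = 2 · 5 · 7.
Test candidates g = 2, 3, … against the prime factors q ∈ {2, 5, 7} of φ(71): g is a generator iff g^(70/q) ≢ 1 for every such q.
g = 2: 2^35 ≡ 1 — hits 1, so not a primitive root.
g = 3: 3^35 ≡ 1 — hits 1, so not a primitive root.
g = 4: 4^35 ≡ 1 — hits 1, so not a primitive root.
g = 5: 5^35 ≡ 1 — hits 1, so not a primitive root.
g = 6: 6^35 ≡ 1 — hits 1, so not a primitive root.
g = 7: 7^35 ≡ 70; 7^14 ≡ 54; 7^10 ≡ 45 — none is 1, so 7 is a primitive root.
So 7 is the smallest generator of (Z/71Z)^×.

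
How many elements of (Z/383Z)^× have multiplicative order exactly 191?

φ(383) = 383 − 1 = 382 = 2 · 191.
In a cyclic group of order 382, there are φ(d) elements of order d for each divisor d of 382, and zero for non-divisors.
191 | 382, and φ(191) = 191 − 1 = 190.

190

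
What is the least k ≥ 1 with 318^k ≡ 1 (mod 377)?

Since 318 ∈ (Z/377Z)^×, its order divides φ(377) = φ(13·29) = (13−1)·(29−1) = 12·28 = 336 = 2^4 · 3 · 7.
Divisors of 336: 1, 2, 3, 4, 6, 7, 8, 12, 14, 16, 21, 24, 28, 42, 48, 56, 84, 112, 168, 336.
Check 318^d mod 377 for each divisor in increasing order:
318^1 ≡ 318
318^2 ≡ 88
318^3 ≡ 86
318^4 ≡ 204
318^6 ≡ 233
318^7 ≡ 202
318^8 ≡ 146
318^12 ≡ 1
The smallest such exponent is 12, so the order of 318 is 12.

12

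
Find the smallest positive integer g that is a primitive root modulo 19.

φ(19) = 19 − 1 = 18 = 2 · 3^2.
Test candidates g = 2, 3, … against the prime factors q ∈ {2, 3} of φ(19): g is a generator iff g^(18/q) ≢ 1 for every such q.
g = 2: 2^9 ≡ 18; 2^6 ≡ 7 — none is 1, so 2 is a primitive root.
The smallest primitive root modulo 19 is 2.

2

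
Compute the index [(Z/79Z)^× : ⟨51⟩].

2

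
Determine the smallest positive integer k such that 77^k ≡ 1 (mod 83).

ord(77) | φ(83) = 83 − 1 = 82 = 2 · 41.
Divisors of 82: 1, 2, 41, 82.
Test each divisor d:
77^1 ≡ 77 (mod 83)
77^2 ≡ 36 (mod 83)
77^41 ≡ 1 (mod 83) ✓
Hence ord(77) = 41.

41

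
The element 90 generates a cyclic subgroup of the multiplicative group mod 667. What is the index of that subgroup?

2

Since 90 ∈ (Z/667Z)^×, its order divides φ(667) = φ(23·29) = (23−1)·(29−1) = 22·28 = 616 = 2^3 · 7 · 11.
Divisors of 616: 1, 2, 4, 7, 8, 11, 14, 22, 28, 44, 56, 77, 88, 154, 308, 616.
Evaluate successive powers at the divisors of 616:
90^1 ≡ 90 (mod 667)
90^2 ≡ 96 (mod 667)
90^4 ≡ 545 (mod 667)
90^7 ≡ 447 (mod 667)
90^8 ≡ 210 (mod 667)
90^11 ≡ 160 (mod 667)
90^14 ≡ 376 (mod 667)
90^22 ≡ 254 (mod 667)
90^28 ≡ 639 (mod 667)
90^44 ≡ 484 (mod 667)
90^56 ≡ 117 (mod 667)
90^77 ≡ 597 (mod 667)
90^88 ≡ 139 (mod 667)
90^154 ≡ 231 (mod 667)
90^308 ≡ 1 (mod 667) ✓
So ord_667(90) = 308, hence |⟨90⟩| = 308.
Index = |(Z/667Z)^×| / |⟨90⟩| = 616 / 308 = 2.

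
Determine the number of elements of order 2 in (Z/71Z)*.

1

φ(71) = 71 − 1 = 70 = 2 · 5 · 7.
Since (Z/71Z)^× is cyclic of order 70, the number of elements of order d is φ(d) when d | 70 and 0 otherwise.
2 | 70, and φ(2) = 2 − 1 = 1.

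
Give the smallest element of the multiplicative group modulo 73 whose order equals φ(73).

5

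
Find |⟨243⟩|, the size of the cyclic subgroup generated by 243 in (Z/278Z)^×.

138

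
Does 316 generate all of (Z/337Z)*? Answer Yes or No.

No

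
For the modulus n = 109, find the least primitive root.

6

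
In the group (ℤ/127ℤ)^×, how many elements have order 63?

36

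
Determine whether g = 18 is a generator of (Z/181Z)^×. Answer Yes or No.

φ(181) = 181 − 1 = 180 = 2^2 · 3^2 · 5.
18 is a primitive root mod 181 iff 18^(φ(181)/q) ≢ 1 for every prime q | φ(181), i.e. q ∈ {2, 3, 5}.
18^90 ≡ 180 (mod 181)  [q = 2: ≢ 1 ✓]
18^60 ≡ 132 (mod 181)  [q = 3: ≢ 1 ✓]
18^36 ≡ 125 (mod 181)  [q = 5: ≢ 1 ✓]
All checks pass, so 18 has order 180 and is a primitive root modulo 181.

Yes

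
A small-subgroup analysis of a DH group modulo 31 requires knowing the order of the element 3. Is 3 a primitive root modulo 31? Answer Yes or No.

φ(31) = 31 − 1 = 30 = 2 · 3 · 5.
It suffices to check that the order of 3 is not a proper divisor of 30: compute 3^(30/q) for q ∈ {2, 3, 5}.
3^15 ≡ 30 (mod 31)  [q = 2: ≢ 1 ✓]
3^10 ≡ 25 (mod 31)  [q = 3: ≢ 1 ✓]
3^6 ≡ 16 (mod 31)  [q = 5: ≢ 1 ✓]
Every test exponent gives a nontrivial residue, hence 3 generates the full group.

Yes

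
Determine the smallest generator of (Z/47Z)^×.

φ(47) = 47 − 1 = 46 = 2 · 23.
g is a primitive root iff g^(46/q) ≢ 1 (mod 47) for each prime q ∈ {2, 23}.
g = 2: 2^23 ≡ 1 — hits 1, so not a primitive root.
g = 3: 3^23 ≡ 1 — hits 1, so not a primitive root.
g = 4: 4^23 ≡ 1 — hits 1, so not a primitive root.
g = 5: 5^23 ≡ 46; 5^2 ≡ 25 — none is 1, so 5 is a primitive root.
So 5 is the smallest generator of (Z/47Z)^×.

5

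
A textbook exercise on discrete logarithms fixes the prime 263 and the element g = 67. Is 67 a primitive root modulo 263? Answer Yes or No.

Yes

φ(263) = 263 − 1 = 262 = 2 · 131.
An element g generates (Z/263Z)^× iff g^(262/q) ≢ 1 (mod 263) for each prime q ∈ {2, 131}.
67^131 ≡ 262 (mod 263)  [q = 2: ≢ 1 ✓]
67^2 ≡ 18 (mod 263)  [q = 131: ≢ 1 ✓]
Every test exponent gives a nontrivial residue, hence 67 generates the full group.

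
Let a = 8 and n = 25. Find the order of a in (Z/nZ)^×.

ord(8) | φ(25) = φ(5^2) = 5·(5−1) = 20 = 2^2 · 5.
Divisors of 20: 1, 2, 4, 5, 10, 20.
Evaluate successive powers at the divisors of 20:
8^1 ≡ 8 (mod 25)
8^2 ≡ 14 (mod 25)
8^4 ≡ 21 (mod 25)
8^5 ≡ 18 (mod 25)
8^10 ≡ 24 (mod 25)
8^20 ≡ 1 (mod 25) ✓
Therefore the multiplicative order of 8 modulo 25 is 20.

20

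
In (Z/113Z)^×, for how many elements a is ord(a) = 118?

φ(113) = 113 − 1 = 112 = 2^4 · 7.
(Z/113Z)^× is cyclic (|G| = 112); a cyclic group of order m has exactly φ(d) elements of each order d | m, and none otherwise.
Since 118 ∤ 112, the count is 0.

0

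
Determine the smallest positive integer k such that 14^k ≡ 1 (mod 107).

ord(14) | φ(107) = 107 − 1 = 106 = 2 · 53.
Divisors of 106: 1, 2, 53, 106.
Evaluate successive powers at the divisors of 106:
14^1 ≡ 14
14^2 ≡ 89
14^53 ≡ 1
So ord_107(14) = 53.

53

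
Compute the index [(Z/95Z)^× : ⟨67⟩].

2

The order of 67 must divide φ(95) = φ(5·19) = (5−1)·(19−1) = 4·18 = 72 = 2^3 · 3^2.
Divisors of 72: 1, 2, 3, 4, 6, 8, 9, 12, 18, 24, 36, 72.
Compute 67^d (mod 95) for the divisors d until we hit 1:
67^1 ≡ 67 (mod 95)
67^2 ≡ 24 (mod 95)
67^3 ≡ 88 (mod 95)
67^4 ≡ 6 (mod 95)
67^6 ≡ 49 (mod 95)
67^8 ≡ 36 (mod 95)
67^9 ≡ 37 (mod 95)
67^12 ≡ 26 (mod 95)
67^18 ≡ 39 (mod 95)
67^24 ≡ 11 (mod 95)
67^36 ≡ 1 (mod 95) ✓
So ord_95(67) = 36, hence |⟨67⟩| = 36.
Index = |(Z/95Z)^×| / |⟨67⟩| = 72 / 36 = 2.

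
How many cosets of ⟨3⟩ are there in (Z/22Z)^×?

2

ord(3) | φ(22) = φ(2)·φ(11) = 1·10 = 10 = 2 · 5.
Divisors of 10: 1, 2, 5, 10.
Compute 3^d (mod 22) for the divisors d until we hit 1:
3^1 ≡ 3 (mod 22)
3^2 ≡ 9 (mod 22)
3^5 ≡ 1 (mod 22) ✓
So ord_22(3) = 5, hence |⟨3⟩| = 5.
Index = |(Z/22Z)^×| / |⟨3⟩| = 10 / 5 = 2.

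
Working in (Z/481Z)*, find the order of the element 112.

4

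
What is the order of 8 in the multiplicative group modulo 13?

4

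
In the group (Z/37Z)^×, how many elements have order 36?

12

φ(37) = 37 − 1 = 36 = 2^2 · 3^2.
Since (Z/37Z)^× is cyclic of order 36, the number of elements of order d is φ(d) when d | 36 and 0 otherwise.
36 = 2^2 · 3^2 divides 36, and φ(36) = 12.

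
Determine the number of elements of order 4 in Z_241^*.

φ(241) = 241 − 1 = 240 = 2^4 · 3 · 5.
(Z/241Z)^× is cyclic (|G| = 240); a cyclic group of order m has exactly φ(d) elements of each order d | m, and none otherwise.
4 = 2^2 divides 240, and φ(4) = 2.

2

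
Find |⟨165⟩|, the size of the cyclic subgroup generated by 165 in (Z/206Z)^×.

Since 165 ∈ (Z/206Z)^×, its order divides φ(206) = φ(2)·φ(103) = 1·102 = 102 = 2 · 3 · 17.
Divisors of 102: 1, 2, 3, 6, 17, 34, 51, 102.
Compute 165^d (mod 206) for the divisors d until we hit 1:
165^1 ≡ 165 (mod 206)
165^2 ≡ 33 (mod 206)
165^3 ≡ 89 (mod 206)
165^6 ≡ 93 (mod 206)
165^17 ≡ 47 (mod 206)
165^34 ≡ 149 (mod 206)
165^51 ≡ 205 (mod 206)
165^102 ≡ 1 (mod 206) ✓
The smallest such exponent is 102, so the order of 165 is 102.

102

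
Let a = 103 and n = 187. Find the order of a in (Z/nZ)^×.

ord(103) | φ(187) = φ(11·17) = (11−1)·(17−1) = 10·16 = 160 = 2^5 · 5.
Divisors of 160: 1, 2, 4, 5, 8, 10, 16, 20, 32, 40, 80, 160.
Test each divisor d:
103^1 ≡ 103 (mod 187)
103^2 ≡ 137 (mod 187)
103^4 ≡ 69 (mod 187)
103^5 ≡ 1 (mod 187) ✓
Therefore the multiplicative order of 103 modulo 187 is 5.

5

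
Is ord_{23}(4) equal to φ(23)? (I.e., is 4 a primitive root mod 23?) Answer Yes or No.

φ(23) = 23 − 1 = 22 = 2 · 11.
An element g generates (Z/23Z)^× iff g^(22/q) ≢ 1 (mod 23) for each prime q ∈ {2, 11}.
4^11 ≡ 1 (mod 23)  [q = 2: ≡ 1 ✗]
4^2 ≡ 16 (mod 23)  [q = 11: ≢ 1 ✓]
The check at q = 2 fails, so 4 generates a proper subgroup.

No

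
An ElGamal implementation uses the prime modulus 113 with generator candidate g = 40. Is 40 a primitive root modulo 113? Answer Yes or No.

No

φ(113) = 113 − 1 = 112 = 2^4 · 7.
An element g generates (Z/113Z)^× iff g^(112/q) ≢ 1 (mod 113) for each prime q ∈ {2, 7}.
40^56 ≡ 112 (mod 113)  [q = 2: ≢ 1 ✓]
40^16 ≡ 1 (mod 113)  [q = 7: ≡ 1 ✗]
Since 40^16 ≡ 1, the order of 40 divides 16 < 112, so 40 is not a primitive root.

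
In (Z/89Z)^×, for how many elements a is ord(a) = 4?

φ(89) = 89 − 1 = 88 = 2^3 · 11.
In a cyclic group of order 88, there are φ(d) elements of order d for each divisor d of 88, and zero for non-divisors.
4 = 2^2 divides 88, and φ(4) = 2.

2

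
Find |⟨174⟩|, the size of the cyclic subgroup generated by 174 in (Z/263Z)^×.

262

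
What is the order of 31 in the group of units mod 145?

28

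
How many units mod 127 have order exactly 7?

6

φ(127) = 127 − 1 = 126 = 2 · 3^2 · 7.
Since (Z/127Z)^× is cyclic of order 126, the number of elements of order d is φ(d) when d | 126 and 0 otherwise.
7 | 126, and φ(7) = 7 − 1 = 6.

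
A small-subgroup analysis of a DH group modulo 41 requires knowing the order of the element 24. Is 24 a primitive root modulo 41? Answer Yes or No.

Yes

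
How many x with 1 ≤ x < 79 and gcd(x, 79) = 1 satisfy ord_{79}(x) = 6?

2

φ(79) = 79 − 1 = 78 = 2 · 3 · 13.
(Z/79Z)^× is cyclic (|G| = 78); a cyclic group of order m has exactly φ(d) elements of each order d | m, and none otherwise.
6 = 2 · 3 divides 78, and φ(6) = 2.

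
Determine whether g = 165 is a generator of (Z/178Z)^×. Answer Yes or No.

Yes

φ(178) = φ(2)·φ(89) = 1·88 = 88 = 2^3 · 11.
An element g generates (Z/178Z)^× iff g^(88/q) ≢ 1 (mod 178) for each prime q ∈ {2, 11}.
165^44 ≡ 177 (mod 178)  [q = 2: ≢ 1 ✓]
165^8 ≡ 153 (mod 178)  [q = 11: ≢ 1 ✓]
Every test exponent gives a nontrivial residue, hence 165 generates the full group.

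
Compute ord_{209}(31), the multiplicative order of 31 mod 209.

The order of 31 must divide φ(209) = φ(11·19) = (11−1)·(19−1) = 10·18 = 180 = 2^2 · 3^2 · 5.
Divisors of 180: 1, 2, 3, 4, 5, 6, 9, 10, 12, 15, 18, 20, 30, 36, 45, 60, 90, 180.
Compute 31^d (mod 209) for the divisors d until we hit 1:
31^1 ≡ 31 (mod 209)
31^2 ≡ 125 (mod 209)
31^3 ≡ 113 (mod 209)
31^4 ≡ 159 (mod 209)
31^5 ≡ 122 (mod 209)
31^6 ≡ 20 (mod 209)
31^9 ≡ 170 (mod 209)
31^10 ≡ 45 (mod 209)
31^12 ≡ 191 (mod 209)
31^15 ≡ 56 (mod 209)
31^18 ≡ 58 (mod 209)
31^20 ≡ 144 (mod 209)
31^30 ≡ 1 (mod 209) ✓
Hence ord(31) = 30.

30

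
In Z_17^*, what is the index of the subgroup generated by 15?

2

By Lagrange's theorem, ord_17(15) divides φ(17) = 17 − 1 = 16 = 2^4.
Divisors of 16: 1, 2, 4, 8, 16.
Evaluate successive powers at the divisors of 16:
15^1 ≡ 15
15^2 ≡ 4
15^4 ≡ 16
15^8 ≡ 1
The order of 15 is 8, so the subgroup it generates has 8 elements.
Index = |(Z/17Z)^×| / |⟨15⟩| = 16 / 8 = 2.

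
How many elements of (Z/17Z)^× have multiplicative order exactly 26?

0

φ(17) = 17 − 1 = 16 = 2^4.
Since (Z/17Z)^× is cyclic of order 16, the number of elements of order d is φ(d) when d | 16 and 0 otherwise.
26 does not divide 16, so no element of (Z/17Z)^× has order 26.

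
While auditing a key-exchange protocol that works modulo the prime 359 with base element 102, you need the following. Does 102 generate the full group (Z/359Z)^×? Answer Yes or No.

φ(359) = 359 − 1 = 358 = 2 · 179.
An element g generates (Z/359Z)^× iff g^(358/q) ≢ 1 (mod 359) for each prime q ∈ {2, 179}.
102^179 ≡ 1 (mod 359)  [q = 2: ≡ 1 ✗]
102^2 ≡ 352 (mod 359)  [q = 179: ≢ 1 ✓]
102^179 ≡ 1 shows ord(102) | 179, strictly less than φ(359); not a primitive root.

No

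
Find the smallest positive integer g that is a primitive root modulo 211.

2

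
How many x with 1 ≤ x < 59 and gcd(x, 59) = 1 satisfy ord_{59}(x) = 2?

1

φ(59) = 59 − 1 = 58 = 2 · 29.
Since (Z/59Z)^× is cyclic of order 58, the number of elements of order d is φ(d) when d | 58 and 0 otherwise.
2 | 58, and φ(2) = 2 − 1 = 1.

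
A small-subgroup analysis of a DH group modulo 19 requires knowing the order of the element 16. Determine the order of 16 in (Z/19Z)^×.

The order of 16 must divide φ(19) = 19 − 1 = 18 = 2 · 3^2.
Divisors of 18: 1, 2, 3, 6, 9, 18.
Test each divisor d:
16^1 ≡ 16 (mod 19)
16^2 ≡ 9 (mod 19)
16^3 ≡ 11 (mod 19)
16^6 ≡ 7 (mod 19)
16^9 ≡ 1 (mod 19) ✓
So ord_19(16) = 9.

9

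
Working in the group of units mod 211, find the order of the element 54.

Since 54 ∈ (Z/211Z)^×, its order divides φ(211) = 211 − 1 = 210 = 2 · 3 · 5 · 7.
Divisors of 210: 1, 2, 3, 5, 6, 7, 10, 14, 15, 21, 30, 35, 42, 70, 105, 210.
Evaluate successive powers at the divisors of 210:
54^1 ≡ 54 (mod 211)
54^2 ≡ 173 (mod 211)
54^3 ≡ 58 (mod 211)
54^5 ≡ 117 (mod 211)
54^6 ≡ 199 (mod 211)
54^7 ≡ 196 (mod 211)
54^10 ≡ 185 (mod 211)
54^14 ≡ 14 (mod 211)
54^15 ≡ 123 (mod 211)
54^21 ≡ 1 (mod 211) ✓
The smallest such exponent is 21, so the order of 54 is 21.

21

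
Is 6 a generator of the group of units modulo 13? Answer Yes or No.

φ(13) = 13 − 1 = 12 = 2^2 · 3.
It suffices to check that the order of 6 is not a proper divisor of 12: compute 6^(12/q) for q ∈ {2, 3}.
6^6 ≡ 12 (mod 13)  [q = 2: ≢ 1 ✓]
6^4 ≡ 9 (mod 13)  [q = 3: ≢ 1 ✓]
All checks pass, so 6 has order 12 and is a primitive root modulo 13.

Yes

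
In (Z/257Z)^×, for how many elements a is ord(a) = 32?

16

φ(257) = 257 − 1 = 256 = 2^8.
In a cyclic group of order 256, there are φ(d) elements of order d for each divisor d of 256, and zero for non-divisors.
32 = 2^5 divides 256, and φ(32) = 16.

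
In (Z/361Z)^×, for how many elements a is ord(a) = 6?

2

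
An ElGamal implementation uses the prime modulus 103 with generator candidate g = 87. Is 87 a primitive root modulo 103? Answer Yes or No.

Yes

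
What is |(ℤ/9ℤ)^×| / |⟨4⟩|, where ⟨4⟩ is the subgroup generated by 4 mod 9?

2

ord(4) | φ(9) = φ(3^2) = 3·(3−1) = 6 = 2 · 3.
Divisors of 6: 1, 2, 3, 6.
Check 4^d mod 9 for each divisor in increasing order:
4^1 ≡ 4 (mod 9)
4^2 ≡ 7 (mod 9)
4^3 ≡ 1 (mod 9) ✓
The order of 4 is 3, so the subgroup it generates has 3 elements.
Index = |(Z/9Z)^×| / |⟨4⟩| = 6 / 3 = 2.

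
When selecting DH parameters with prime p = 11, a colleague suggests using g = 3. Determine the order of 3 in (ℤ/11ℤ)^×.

Since 3 ∈ (Z/11Z)^×, its order divides φ(11) = 11 − 1 = 10 = 2 · 5.
Divisors of 10: 1, 2, 5, 10.
Check 3^d mod 11 for each divisor in increasing order:
3^1 ≡ 3 (mod 11)
3^2 ≡ 9 (mod 11)
3^5 ≡ 1 (mod 11) ✓
Therefore the multiplicative order of 3 modulo 11 is 5.

5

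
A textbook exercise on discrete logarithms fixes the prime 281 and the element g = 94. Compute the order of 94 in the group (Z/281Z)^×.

Since 94 ∈ (Z/281Z)^×, its order divides φ(281) = 281 − 1 = 280 = 2^3 · 5 · 7.
Divisors of 280: 1, 2, 4, 5, 7, 8, 10, 14, 20, 28, 35, 40, 56, 70, 140, 280.
Test each divisor d:
94^1 ≡ 94
94^2 ≡ 125
94^4 ≡ 170
94^5 ≡ 244
94^7 ≡ 152
94^8 ≡ 238
94^10 ≡ 245
94^14 ≡ 62
94^20 ≡ 172
94^28 ≡ 191
94^35 ≡ 89
94^40 ≡ 79
94^56 ≡ 232
94^70 ≡ 53
94^140 ≡ 280
94^280 ≡ 1
Therefore the multiplicative order of 94 modulo 281 is 280.

280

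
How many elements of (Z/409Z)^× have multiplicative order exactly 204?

64

φ(409) = 409 − 1 = 408 = 2^3 · 3 · 17.
In a cyclic group of order 408, there are φ(d) elements of order d for each divisor d of 408, and zero for non-divisors.
204 = 2^2 · 3 · 17 divides 408, and φ(204) = 64.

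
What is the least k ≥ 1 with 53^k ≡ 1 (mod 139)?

By Lagrange's theorem, ord_139(53) divides φ(139) = 139 − 1 = 138 = 2 · 3 · 23.
Divisors of 138: 1, 2, 3, 6, 23, 46, 69, 138.
Evaluate successive powers at the divisors of 138:
53^1 ≡ 53 (mod 139)
53^2 ≡ 29 (mod 139)
53^3 ≡ 8 (mod 139)
53^6 ≡ 64 (mod 139)
53^23 ≡ 43 (mod 139)
53^46 ≡ 42 (mod 139)
53^69 ≡ 138 (mod 139)
53^138 ≡ 1 (mod 139) ✓
So ord_139(53) = 138.

138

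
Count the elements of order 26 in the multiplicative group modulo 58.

φ(58) = φ(2)·φ(29) = 1·28 = 28 = 2^2 · 7.
In a cyclic group of order 28, there are φ(d) elements of order d for each divisor d of 28, and zero for non-divisors.
Since 26 ∤ 28, the count is 0.

0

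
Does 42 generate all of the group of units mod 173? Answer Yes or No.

φ(173) = 173 − 1 = 172 = 2^2 · 43.
42 is a primitive root mod 173 iff 42^(φ(173)/q) ≢ 1 for every prime q | φ(173), i.e. q ∈ {2, 43}.
42^86 ≡ 172 (mod 173)  [q = 2: ≢ 1 ✓]
42^4 ≡ 118 (mod 173)  [q = 43: ≢ 1 ✓]
All checks pass, so 42 has order 172 and is a primitive root modulo 173.

Yes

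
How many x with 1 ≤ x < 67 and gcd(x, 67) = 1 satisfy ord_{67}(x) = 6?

φ(67) = 67 − 1 = 66 = 2 · 3 · 11.
Since (Z/67Z)^× is cyclic of order 66, the number of elements of order d is φ(d) when d | 66 and 0 otherwise.
6 = 2 · 3 divides 66, and φ(6) = 2.

2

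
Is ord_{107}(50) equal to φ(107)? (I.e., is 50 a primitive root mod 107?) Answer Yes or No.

φ(107) = 107 − 1 = 106 = 2 · 53.
An element g generates (Z/107Z)^× iff g^(106/q) ≢ 1 (mod 107) for each prime q ∈ {2, 53}.
50^53 ≡ 106 (mod 107)  [q = 2: ≢ 1 ✓]
50^2 ≡ 39 (mod 107)  [q = 53: ≢ 1 ✓]
None equal 1, so ord_107(50) = 106: 50 is a primitive root.

Yes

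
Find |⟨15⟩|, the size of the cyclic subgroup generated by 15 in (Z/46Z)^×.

Since 15 ∈ (Z/46Z)^×, its order divides φ(46) = φ(2)·φ(23) = 1·22 = 22 = 2 · 11.
Divisors of 22: 1, 2, 11, 22.
Compute 15^d (mod 46) for the divisors d until we hit 1:
15^1 ≡ 15 (mod 46)
15^2 ≡ 41 (mod 46)
15^11 ≡ 45 (mod 46)
15^22 ≡ 1 (mod 46) ✓
The smallest such exponent is 22, so the order of 15 is 22.

22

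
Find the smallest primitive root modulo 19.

2

φ(19) = 19 − 1 = 18 = 2 · 3^2.
g is a primitive root iff g^(18/q) ≢ 1 (mod 19) for each prime q ∈ {2, 3}.
g = 2: 2^9 ≡ 18; 2^6 ≡ 7 — none is 1, so 2 is a primitive root.
Hence the least primitive root of 19 is 2.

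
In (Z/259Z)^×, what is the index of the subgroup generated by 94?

By Lagrange's theorem, ord_259(94) divides φ(259) = φ(7·37) = (7−1)·(37−1) = 6·36 = 216 = 2^3 · 3^3.
Divisors of 216: 1, 2, 3, 4, 6, 8, 9, 12, 18, 24, 27, 36, 54, 72, 108, 216.
Compute 94^d (mod 259) for the divisors d until we hit 1:
94^1 ≡ 94 (mod 259)
94^2 ≡ 30 (mod 259)
94^3 ≡ 230 (mod 259)
94^4 ≡ 123 (mod 259)
94^6 ≡ 64 (mod 259)
94^8 ≡ 107 (mod 259)
94^9 ≡ 216 (mod 259)
94^12 ≡ 211 (mod 259)
94^18 ≡ 36 (mod 259)
94^24 ≡ 232 (mod 259)
94^27 ≡ 6 (mod 259)
94^36 ≡ 1 (mod 259) ✓
So ord_259(94) = 36, hence |⟨94⟩| = 36.
[(Z/259Z)^× : ⟨94⟩] = 216/36 = 6.

6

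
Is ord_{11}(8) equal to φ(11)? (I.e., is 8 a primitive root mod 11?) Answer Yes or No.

φ(11) = 11 − 1 = 10 = 2 · 5.
An element g generates (Z/11Z)^× iff g^(10/q) ≢ 1 (mod 11) for each prime q ∈ {2, 5}.
8^5 ≡ 10 (mod 11)  [q = 2: ≢ 1 ✓]
8^2 ≡ 9 (mod 11)  [q = 5: ≢ 1 ✓]
Every test exponent gives a nontrivial residue, hence 8 generates the full group.

Yes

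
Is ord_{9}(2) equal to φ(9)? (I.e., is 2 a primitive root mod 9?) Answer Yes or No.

Yes

φ(9) = φ(3^2) = 3·(3−1) = 6 = 2 · 3.
It suffices to check that the order of 2 is not a proper divisor of 6: compute 2^(6/q) for q ∈ {2, 3}.
2^3 ≡ 8 (mod 9)  [q = 2: ≢ 1 ✓]
2^2 ≡ 4 (mod 9)  [q = 3: ≢ 1 ✓]
Every test exponent gives a nontrivial residue, hence 2 generates the full group.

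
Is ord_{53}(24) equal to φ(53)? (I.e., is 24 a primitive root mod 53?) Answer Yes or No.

No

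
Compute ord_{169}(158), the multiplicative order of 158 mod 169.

156

By Lagrange's theorem, ord_169(158) divides φ(169) = φ(13^2) = 13·(13−1) = 156 = 2^2 · 3 · 13.
Divisors of 156: 1, 2, 3, 4, 6, 12, 13, 26, 39, 52, 78, 156.
Test each divisor d:
158^1 ≡ 158
158^2 ≡ 121
158^3 ≡ 21
158^4 ≡ 107
158^6 ≡ 103
158^12 ≡ 131
158^13 ≡ 80
158^26 ≡ 147
158^39 ≡ 99
158^52 ≡ 146
158^78 ≡ 168
158^156 ≡ 1
The smallest such exponent is 156, so the order of 158 is 156.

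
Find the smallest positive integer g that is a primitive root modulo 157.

φ(157) = 157 − 1 = 156 = 2^2 · 3 · 13.
g is a primitive root iff g^(156/q) ≢ 1 (mod 157) for each prime q ∈ {2, 3, 13}.
g = 2: 2^78 ≡ 156; 2^52 ≡ 1 — hits 1, so not a primitive root.
g = 3: 3^78 ≡ 1 — hits 1, so not a primitive root.
g = 4: 4^78 ≡ 1 — hits 1, so not a primitive root.
g = 5: 5^78 ≡ 156; 5^52 ≡ 12; 5^12 ≡ 130 — none is 1, so 5 is a primitive root.
So 5 is the smallest generator of (Z/157Z)^×.

5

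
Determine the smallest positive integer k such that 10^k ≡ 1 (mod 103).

34

Since 10 ∈ (Z/103Z)^×, its order divides φ(103) = 103 − 1 = 102 = 2 · 3 · 17.
Divisors of 102: 1, 2, 3, 6, 17, 34, 51, 102.
Test each divisor d:
10^1 ≡ 10 (mod 103)
10^2 ≡ 100 (mod 103)
10^3 ≡ 73 (mod 103)
10^6 ≡ 76 (mod 103)
10^17 ≡ 102 (mod 103)
10^34 ≡ 1 (mod 103) ✓
The smallest such exponent is 34, so the order of 10 is 34.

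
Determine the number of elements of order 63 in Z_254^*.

φ(254) = φ(2)·φ(127) = 1·126 = 126 = 2 · 3^2 · 7.
In a cyclic group of order 126, there are φ(d) elements of order d for each divisor d of 126, and zero for non-divisors.
63 = 3^2 · 7 divides 126, and φ(63) = 36.

36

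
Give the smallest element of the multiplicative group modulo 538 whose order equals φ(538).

3

φ(538) = φ(2)·φ(269) = 1·268 = 268 = 2^2 · 67.
g is a primitive root iff g^(268/q) ≢ 1 (mod 538) for each prime q ∈ {2, 67}.
g = 2: gcd(2, 538) = 2 > 1, not a unit — skip.
g = 3: 3^134 ≡ 537; 3^4 ≡ 81 — none is 1, so 3 is a primitive root.
So 3 is the smallest generator of (Z/538Z)^×.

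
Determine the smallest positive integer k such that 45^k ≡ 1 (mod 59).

29

The order of 45 must divide φ(59) = 59 − 1 = 58 = 2 · 29.
Divisors of 58: 1, 2, 29, 58.
Test each divisor d:
45^1 ≡ 45
45^2 ≡ 19
45^29 ≡ 1
The smallest such exponent is 29, so the order of 45 is 29.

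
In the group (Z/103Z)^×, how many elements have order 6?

φ(103) = 103 − 1 = 102 = 2 · 3 · 17.
Since (Z/103Z)^× is cyclic of order 102, the number of elements of order d is φ(d) when d | 102 and 0 otherwise.
6 = 2 · 3 divides 102, and φ(6) = 2.

2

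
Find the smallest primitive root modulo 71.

7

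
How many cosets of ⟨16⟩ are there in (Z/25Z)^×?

4

ord(16) | φ(25) = φ(5^2) = 5·(5−1) = 20 = 2^2 · 5.
Divisors of 20: 1, 2, 4, 5, 10, 20.
Evaluate successive powers at the divisors of 20:
16^1 ≡ 16 (mod 25)
16^2 ≡ 6 (mod 25)
16^4 ≡ 11 (mod 25)
16^5 ≡ 1 (mod 25) ✓
So ord_25(16) = 5, hence |⟨16⟩| = 5.
Index = |(Z/25Z)^×| / |⟨16⟩| = 20 / 5 = 4.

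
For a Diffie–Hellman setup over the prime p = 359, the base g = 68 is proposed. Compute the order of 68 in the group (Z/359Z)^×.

179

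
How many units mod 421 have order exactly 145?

0

φ(421) = 421 − 1 = 420 = 2^2 · 3 · 5 · 7.
In a cyclic group of order 420, there are φ(d) elements of order d for each divisor d of 420, and zero for non-divisors.
145 does not divide 420, so no element of (Z/421Z)^× has order 145.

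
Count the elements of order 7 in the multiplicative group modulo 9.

φ(9) = φ(3^2) = 3·(3−1) = 6 = 2 · 3.
In a cyclic group of order 6, there are φ(d) elements of order d for each divisor d of 6, and zero for non-divisors.
Here 6 is not a multiple of 7, so there are no elements of order 7.

0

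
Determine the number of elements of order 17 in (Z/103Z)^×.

16

φ(103) = 103 − 1 = 102 = 2 · 3 · 17.
Since (Z/103Z)^× is cyclic of order 102, the number of elements of order d is φ(d) when d | 102 and 0 otherwise.
17 | 102, and φ(17) = 17 − 1 = 16.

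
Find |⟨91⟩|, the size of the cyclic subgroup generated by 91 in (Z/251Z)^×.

The order of 91 must divide φ(251) = 251 − 1 = 250 = 2 · 5^3.
Divisors of 250: 1, 2, 5, 10, 25, 50, 125, 250.
Evaluate successive powers at the divisors of 250:
91^1 ≡ 91 (mod 251)
91^2 ≡ 249 (mod 251)
91^5 ≡ 113 (mod 251)
91^10 ≡ 219 (mod 251)
91^25 ≡ 1 (mod 251) ✓
Therefore the multiplicative order of 91 modulo 251 is 25.

25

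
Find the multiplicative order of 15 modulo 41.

40

ord(15) | φ(41) = 41 − 1 = 40 = 2^3 · 5.
Divisors of 40: 1, 2, 4, 5, 8, 10, 20, 40.
Check 15^d mod 41 for each divisor in increasing order:
15^1 ≡ 15 (mod 41)
15^2 ≡ 20 (mod 41)
15^4 ≡ 31 (mod 41)
15^5 ≡ 14 (mod 41)
15^8 ≡ 18 (mod 41)
15^10 ≡ 32 (mod 41)
15^20 ≡ 40 (mod 41)
15^40 ≡ 1 (mod 41) ✓
The smallest such exponent is 40, so the order of 15 is 40.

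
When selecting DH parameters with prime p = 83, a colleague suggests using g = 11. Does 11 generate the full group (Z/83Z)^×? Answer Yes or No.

No

φ(83) = 83 − 1 = 82 = 2 · 41.
11 is a primitive root mod 83 iff 11^(φ(83)/q) ≢ 1 for every prime q | φ(83), i.e. q ∈ {2, 41}.
11^41 ≡ 1 (mod 83)  [q = 2: ≡ 1 ✗]
11^2 ≡ 38 (mod 83)  [q = 41: ≢ 1 ✓]
11^41 ≡ 1 shows ord(11) | 41, strictly less than φ(83); not a primitive root.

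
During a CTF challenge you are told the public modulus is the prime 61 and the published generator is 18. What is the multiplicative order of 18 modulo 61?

By Lagrange's theorem, ord_61(18) divides φ(61) = 61 − 1 = 60 = 2^2 · 3 · 5.
Divisors of 60: 1, 2, 3, 4, 5, 6, 10, 12, 15, 20, 30, 60.
Test each divisor d:
18^1 ≡ 18 (mod 61)
18^2 ≡ 19 (mod 61)
18^3 ≡ 37 (mod 61)
18^4 ≡ 56 (mod 61)
18^5 ≡ 32 (mod 61)
18^6 ≡ 27 (mod 61)
18^10 ≡ 48 (mod 61)
18^12 ≡ 58 (mod 61)
18^15 ≡ 11 (mod 61)
18^20 ≡ 47 (mod 61)
18^30 ≡ 60 (mod 61)
18^60 ≡ 1 (mod 61) ✓
Hence ord(18) = 60.

60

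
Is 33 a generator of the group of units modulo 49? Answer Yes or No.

φ(49) = φ(7^2) = 7·(7−1) = 42 = 2 · 3 · 7.
Test 33^(42/q) mod 49 for each prime factor q of 42:
33^21 ≡ 48 (mod 49)  [q = 2: ≢ 1 ✓]
33^14 ≡ 18 (mod 49)  [q = 3: ≢ 1 ✓]
33^6 ≡ 8 (mod 49)  [q = 7: ≢ 1 ✓]
All checks pass, so 33 has order 42 and is a primitive root modulo 49.

Yes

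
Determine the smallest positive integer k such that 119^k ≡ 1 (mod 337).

112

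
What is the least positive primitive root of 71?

7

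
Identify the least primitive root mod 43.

φ(43) = 43 − 1 = 42 = 2 · 3 · 7.
g is a primitive root iff g^(42/q) ≢ 1 (mod 43) for each prime q ∈ {2, 3, 7}.
g = 2: 2^21 ≡ 42; 2^14 ≡ 1 — hits 1, so not a primitive root.
g = 3: 3^21 ≡ 42; 3^14 ≡ 36; 3^6 ≡ 41 — none is 1, so 3 is a primitive root.
Hence the least primitive root of 43 is 3.

3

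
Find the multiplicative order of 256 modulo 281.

35

Since 256 ∈ (Z/281Z)^×, its order divides φ(281) = 281 − 1 = 280 = 2^3 · 5 · 7.
Divisors of 280: 1, 2, 4, 5, 7, 8, 10, 14, 20, 28, 35, 40, 56, 70, 140, 280.
Check 256^d mod 281 for each divisor in increasing order:
256^1 ≡ 256
256^2 ≡ 63
256^4 ≡ 35
256^5 ≡ 249
256^7 ≡ 232
256^8 ≡ 101
256^10 ≡ 181
256^14 ≡ 153
256^20 ≡ 165
256^28 ≡ 86
256^35 ≡ 1
So ord_281(256) = 35.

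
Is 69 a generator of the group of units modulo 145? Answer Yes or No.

No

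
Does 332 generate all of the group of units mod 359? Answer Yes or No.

φ(359) = 359 − 1 = 358 = 2 · 179.
An element g generates (Z/359Z)^× iff g^(358/q) ≢ 1 (mod 359) for each prime q ∈ {2, 179}.
332^179 ≡ 358 (mod 359)  [q = 2: ≢ 1 ✓]
332^2 ≡ 11 (mod 359)  [q = 179: ≢ 1 ✓]
Every test exponent gives a nontrivial residue, hence 332 generates the full group.

Yes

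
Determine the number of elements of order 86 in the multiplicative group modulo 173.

42

φ(173) = 173 − 1 = 172 = 2^2 · 43.
In a cyclic group of order 172, there are φ(d) elements of order d for each divisor d of 172, and zero for non-divisors.
86 = 2 · 43 divides 172, and φ(86) = 42.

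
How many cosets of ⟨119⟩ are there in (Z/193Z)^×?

3

The order of 119 must divide φ(193) = 193 − 1 = 192 = 2^6 · 3.
Divisors of 192: 1, 2, 3, 4, 6, 8, 12, 16, 24, 32, 48, 64, 96, 192.
Test each divisor d:
119^1 ≡ 119 (mod 193)
119^2 ≡ 72 (mod 193)
119^3 ≡ 76 (mod 193)
119^4 ≡ 166 (mod 193)
119^6 ≡ 179 (mod 193)
119^8 ≡ 150 (mod 193)
119^12 ≡ 3 (mod 193)
119^16 ≡ 112 (mod 193)
119^24 ≡ 9 (mod 193)
119^32 ≡ 192 (mod 193)
119^48 ≡ 81 (mod 193)
119^64 ≡ 1 (mod 193) ✓
The order of 119 is 64, so the subgroup it generates has 64 elements.
Index = |(Z/193Z)^×| / |⟨119⟩| = 192 / 64 = 3.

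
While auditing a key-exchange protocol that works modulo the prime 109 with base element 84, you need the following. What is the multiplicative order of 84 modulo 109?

54

Since 84 ∈ (Z/109Z)^×, its order divides φ(109) = 109 − 1 = 108 = 2^2 · 3^3.
Divisors of 108: 1, 2, 3, 4, 6, 9, 12, 18, 27, 36, 54, 108.
Evaluate successive powers at the divisors of 108:
84^1 ≡ 84 (mod 109)
84^2 ≡ 80 (mod 109)
84^3 ≡ 71 (mod 109)
84^4 ≡ 78 (mod 109)
84^6 ≡ 27 (mod 109)
84^9 ≡ 64 (mod 109)
84^12 ≡ 75 (mod 109)
84^18 ≡ 63 (mod 109)
84^27 ≡ 108 (mod 109)
84^36 ≡ 45 (mod 109)
84^54 ≡ 1 (mod 109) ✓
Hence ord(84) = 54.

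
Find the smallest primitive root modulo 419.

2

φ(419) = 419 − 1 = 418 = 2 · 11 · 19.
g is a primitive root iff g^(418/q) ≢ 1 (mod 419) for each prime q ∈ {2, 11, 19}.
g = 2: 2^209 ≡ 418; 2^38 ≡ 334; 2^22 ≡ 114 — none is 1, so 2 is a primitive root.
So 2 is the smallest generator of (Z/419Z)^×.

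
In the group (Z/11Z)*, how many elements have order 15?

φ(11) = 11 − 1 = 10 = 2 · 5.
Since (Z/11Z)^× is cyclic of order 10, the number of elements of order d is φ(d) when d | 10 and 0 otherwise.
Here 10 is not a multiple of 15, so there are no elements of order 15.

0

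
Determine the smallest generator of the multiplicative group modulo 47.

φ(47) = 47 − 1 = 46 = 2 · 23.
g is a primitive root iff g^(46/q) ≢ 1 (mod 47) for each prime q ∈ {2, 23}.
g = 2: 2^23 ≡ 1 — hits 1, so not a primitive root.
g = 3: 3^23 ≡ 1 — hits 1, so not a primitive root.
g = 4: 4^23 ≡ 1 — hits 1, so not a primitive root.
g = 5: 5^23 ≡ 46; 5^2 ≡ 25 — none is 1, so 5 is a primitive root.
So 5 is the smallest generator of (Z/47Z)^×.

5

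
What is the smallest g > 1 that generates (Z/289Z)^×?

3

φ(289) = φ(17^2) = 17·(17−1) = 272 = 2^4 · 17.
Test candidates g = 2, 3, … against the prime factors q ∈ {2, 17} of φ(289): g is a generator iff g^(272/q) ≢ 1 for every such q.
g = 2: 2^136 ≡ 1 — hits 1, so not a primitive root.
g = 3: 3^136 ≡ 288; 3^16 ≡ 171 — none is 1, so 3 is a primitive root.
The smallest primitive root modulo 289 is 3.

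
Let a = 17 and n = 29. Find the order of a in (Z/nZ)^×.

The order of 17 must divide φ(29) = 29 − 1 = 28 = 2^2 · 7.
Divisors of 28: 1, 2, 4, 7, 14, 28.
Compute 17^d (mod 29) for the divisors d until we hit 1:
17^1 ≡ 17 (mod 29)
17^2 ≡ 28 (mod 29)
17^4 ≡ 1 (mod 29) ✓
The smallest such exponent is 4, so the order of 17 is 4.

4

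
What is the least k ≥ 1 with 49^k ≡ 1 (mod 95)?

ord(49) | φ(95) = φ(5·19) = (5−1)·(19−1) = 4·18 = 72 = 2^3 · 3^2.
Divisors of 72: 1, 2, 3, 4, 6, 8, 9, 12, 18, 24, 36, 72.
Evaluate successive powers at the divisors of 72:
49^1 ≡ 49
49^2 ≡ 26
49^3 ≡ 39
49^4 ≡ 11
49^6 ≡ 1
So ord_95(49) = 6.

6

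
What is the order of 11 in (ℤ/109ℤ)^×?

108

Since 11 ∈ (Z/109Z)^×, its order divides φ(109) = 109 − 1 = 108 = 2^2 · 3^3.
Divisors of 108: 1, 2, 3, 4, 6, 9, 12, 18, 27, 36, 54, 108.
Check 11^d mod 109 for each divisor in increasing order:
11^1 ≡ 11
11^2 ≡ 12
11^3 ≡ 23
11^4 ≡ 35
11^6 ≡ 93
11^9 ≡ 68
11^12 ≡ 38
11^18 ≡ 46
11^27 ≡ 76
11^36 ≡ 45
11^54 ≡ 108
11^108 ≡ 1
Hence ord(11) = 108.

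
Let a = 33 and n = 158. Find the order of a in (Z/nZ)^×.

By Lagrange's theorem, ord_158(33) divides φ(158) = φ(2)·φ(79) = 1·78 = 78 = 2 · 3 · 13.
Divisors of 78: 1, 2, 3, 6, 13, 26, 39, 78.
Compute 33^d (mod 158) for the divisors d until we hit 1:
33^1 ≡ 33
33^2 ≡ 141
33^3 ≡ 71
33^6 ≡ 143
33^13 ≡ 157
33^26 ≡ 1
So ord_158(33) = 26.

26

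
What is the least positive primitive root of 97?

φ(97) = 97 − 1 = 96 = 2^5 · 3.
Test candidates g = 2, 3, … against the prime factors q ∈ {2, 3} of φ(97): g is a generator iff g^(96/q) ≢ 1 for every such q.
g = 2: 2^48 ≡ 1 — hits 1, so not a primitive root.
g = 3: 3^48 ≡ 1 — hits 1, so not a primitive root.
g = 4: 4^48 ≡ 1 — hits 1, so not a primitive root.
g = 5: 5^48 ≡ 96; 5^32 ≡ 35 — none is 1, so 5 is a primitive root.
The smallest primitive root modulo 97 is 5.

5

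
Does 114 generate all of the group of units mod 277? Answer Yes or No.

φ(277) = 277 − 1 = 276 = 2^2 · 3 · 23.
114 is a primitive root mod 277 iff 114^(φ(277)/q) ≢ 1 for every prime q | φ(277), i.e. q ∈ {2, 3, 23}.
114^138 ≡ 276 (mod 277)  [q = 2: ≢ 1 ✓]
114^92 ≡ 160 (mod 277)  [q = 3: ≢ 1 ✓]
114^12 ≡ 164 (mod 277)  [q = 23: ≢ 1 ✓]
All checks pass, so 114 has order 276 and is a primitive root modulo 277.

Yes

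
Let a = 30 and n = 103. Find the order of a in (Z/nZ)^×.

17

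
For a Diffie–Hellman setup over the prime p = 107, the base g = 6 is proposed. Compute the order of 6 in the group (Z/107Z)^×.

106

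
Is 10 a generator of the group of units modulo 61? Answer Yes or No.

φ(61) = 61 − 1 = 60 = 2^2 · 3 · 5.
It suffices to check that the order of 10 is not a proper divisor of 60: compute 10^(60/q) for q ∈ {2, 3, 5}.
10^30 ≡ 60 (mod 61)  [q = 2: ≢ 1 ✓]
10^20 ≡ 13 (mod 61)  [q = 3: ≢ 1 ✓]
10^12 ≡ 58 (mod 61)  [q = 5: ≢ 1 ✓]
None equal 1, so ord_61(10) = 60: 10 is a primitive root.

Yes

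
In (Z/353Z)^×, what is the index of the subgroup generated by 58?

Since 58 ∈ (Z/353Z)^×, its order divides φ(353) = 353 − 1 = 352 = 2^5 · 11.
Divisors of 352: 1, 2, 4, 8, 11, 16, 22, 32, 44, 88, 176, 352.
Test each divisor d:
58^1 ≡ 58 (mod 353)
58^2 ≡ 187 (mod 353)
58^4 ≡ 22 (mod 353)
58^8 ≡ 131 (mod 353)
58^11 ≡ 1 (mod 353) ✓
Thus |⟨58⟩| = ord(58) = 11.
[(Z/353Z)^× : ⟨58⟩] = 352/11 = 32.

32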